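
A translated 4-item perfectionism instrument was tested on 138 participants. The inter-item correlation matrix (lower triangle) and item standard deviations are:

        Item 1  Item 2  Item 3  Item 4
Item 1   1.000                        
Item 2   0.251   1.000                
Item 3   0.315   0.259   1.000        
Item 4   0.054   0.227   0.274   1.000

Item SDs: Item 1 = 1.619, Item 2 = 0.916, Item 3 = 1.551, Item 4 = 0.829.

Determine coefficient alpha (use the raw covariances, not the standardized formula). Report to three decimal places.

coefficient alpha = 0.525

Σσ²ᵢ = 1.619² + 0.916² + 1.551² + 0.829² = 6.5531
Covariances σ_ij = r_ij · s_i · s_j:
  σ(Item 1,Item 2) = 0.251 × 1.619 × 0.916 = 0.3722
  σ(Item 1,Item 3) = 0.315 × 1.619 × 1.551 = 0.7910
  σ(Item 1,Item 4) = 0.054 × 1.619 × 0.829 = 0.0725
  σ(Item 2,Item 3) = 0.259 × 0.916 × 1.551 = 0.3680
  σ(Item 2,Item 4) = 0.227 × 0.916 × 0.829 = 0.1724
  σ(Item 3,Item 4) = 0.274 × 1.551 × 0.829 = 0.3523
σ²_T = Σσ²ᵢ + 2·Σσ_ij = 6.5531 + 2 × 2.1284 = 10.8099
α = (4/3)·(1 − 6.5531/10.8099) = 0.525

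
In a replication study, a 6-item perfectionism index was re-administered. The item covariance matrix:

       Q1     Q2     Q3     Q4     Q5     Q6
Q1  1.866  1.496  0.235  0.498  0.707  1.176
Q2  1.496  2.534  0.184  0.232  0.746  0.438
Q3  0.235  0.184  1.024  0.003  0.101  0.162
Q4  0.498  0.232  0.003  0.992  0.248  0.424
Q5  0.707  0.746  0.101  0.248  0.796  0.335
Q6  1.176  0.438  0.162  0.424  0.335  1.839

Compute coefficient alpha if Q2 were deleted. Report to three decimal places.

α = 0.680

Remaining items: Q1, Q3, Q4, Q5, Q6 (k = 5).
Σσᵢ² = 1.866 + 1.024 + 0.992 + 0.796 + 1.839 = 6.517
Var(T) = 6.517 + 2 × 3.889 = 14.295
α (item deleted) = (5/4)·(1 − 6.517/14.295) = 0.680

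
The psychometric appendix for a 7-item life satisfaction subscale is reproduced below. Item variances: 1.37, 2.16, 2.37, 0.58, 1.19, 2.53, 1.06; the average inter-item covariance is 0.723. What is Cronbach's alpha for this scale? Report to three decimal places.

α = 0.851

Σσᵢ² = 1.37 + 2.16 + 2.37 + 0.58 + 1.19 + 2.53 + 1.06 = 11.26
Sum of the 21 distinct covariances = 21 × 0.723 = 15.183
σ²_T = Σσᵢ² + 2·Σcov = 11.26 + 2 × 15.183 = 41.626
α = (7/6)·(1 − 11.26/41.626) = 0.851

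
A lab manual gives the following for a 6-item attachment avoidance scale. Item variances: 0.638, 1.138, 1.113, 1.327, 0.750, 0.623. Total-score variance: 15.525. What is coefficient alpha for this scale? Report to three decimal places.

α = 0.768

sum of item variances = 0.638 + 1.138 + 1.113 + 1.327 + 0.750 + 0.623 = 5.589
α = (k/(k−1))·(1 − sum of item variances/total variance) = (6/5)·(1 − 5.589/15.525) = 0.768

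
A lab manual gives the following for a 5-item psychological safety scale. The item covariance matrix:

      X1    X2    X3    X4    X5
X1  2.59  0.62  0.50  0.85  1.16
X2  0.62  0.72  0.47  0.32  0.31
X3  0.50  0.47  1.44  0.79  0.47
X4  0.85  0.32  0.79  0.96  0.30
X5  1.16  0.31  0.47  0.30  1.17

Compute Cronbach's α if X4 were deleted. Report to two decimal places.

α = 0.73

Remaining items: X1, X2, X3, X5 (k = 4).
ΣVar(i) = 2.59 + 0.72 + 1.44 + 1.17 = 5.92
σ²_T = 5.92 + 2 × 3.53 = 12.98
α (item deleted) = (4/3)·(1 − 5.92/12.98) = 0.73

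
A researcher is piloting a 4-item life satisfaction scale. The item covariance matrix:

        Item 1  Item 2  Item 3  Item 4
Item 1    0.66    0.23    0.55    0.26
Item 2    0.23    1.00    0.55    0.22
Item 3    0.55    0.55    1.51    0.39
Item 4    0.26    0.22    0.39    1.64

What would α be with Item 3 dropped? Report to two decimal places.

Remaining items: Item 1, Item 2, Item 4 (k = 3).
Σσᵢ² = 0.66 + 1.00 + 1.64 = 3.30
Var(T) = 3.30 + 2 × 0.71 = 4.72
α (item deleted) = (3/2)·(1 − 3.30/4.72) = 0.45

α = 0.45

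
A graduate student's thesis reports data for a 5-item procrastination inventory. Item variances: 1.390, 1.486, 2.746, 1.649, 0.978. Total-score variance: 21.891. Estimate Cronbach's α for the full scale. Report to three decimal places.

Σσ²ᵢ = 1.390 + 1.486 + 2.746 + 1.649 + 0.978 = 8.249
α = (k/(k−1))·(1 − Σσ²ᵢ/Var(T)) = (5/4)·(1 − 8.249/21.891) = 0.779

α = 0.779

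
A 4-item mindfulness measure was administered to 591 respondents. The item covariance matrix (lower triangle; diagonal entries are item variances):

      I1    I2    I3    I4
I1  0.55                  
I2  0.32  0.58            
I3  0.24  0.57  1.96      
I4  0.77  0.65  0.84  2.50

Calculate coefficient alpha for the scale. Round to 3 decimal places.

coefficient alpha = 0.731

Σσᵢ² = 0.55 + 0.58 + 1.96 + 2.50 = 5.59
Sum of off-diagonal covariances = 3.39
Var(T) = 5.59 + 2 × 3.39 = 12.37
α = (k/(k−1))·(1 − Σσᵢ²/Var(T)) = (4/3)·(1 − 5.59/12.37) = 0.731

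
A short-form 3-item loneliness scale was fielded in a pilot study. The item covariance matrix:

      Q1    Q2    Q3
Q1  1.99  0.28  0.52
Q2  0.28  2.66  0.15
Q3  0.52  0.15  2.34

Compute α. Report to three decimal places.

sum of item variances = 1.99 + 2.66 + 2.34 = 6.99
Σ_{i<j} σ_ij = 0.95
Var(T) = 6.99 + 2 × 0.95 = 8.89
α = (k/(k−1))·(1 − sum of item variances/Var(T)) = (3/2)·(1 − 6.99/8.89) = 0.321

α = 0.321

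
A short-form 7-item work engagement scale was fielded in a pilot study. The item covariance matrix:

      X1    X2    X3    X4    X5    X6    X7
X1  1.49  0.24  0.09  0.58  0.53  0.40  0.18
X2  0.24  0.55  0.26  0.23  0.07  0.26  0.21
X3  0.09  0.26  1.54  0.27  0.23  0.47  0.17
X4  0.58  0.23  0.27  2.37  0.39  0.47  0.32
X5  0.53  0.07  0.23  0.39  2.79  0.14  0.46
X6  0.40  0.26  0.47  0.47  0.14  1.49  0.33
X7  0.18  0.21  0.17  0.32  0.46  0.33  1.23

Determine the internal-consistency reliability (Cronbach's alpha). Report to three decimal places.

sum of item variances = 1.49 + 0.55 + 1.54 + 2.37 + 2.79 + 1.49 + 1.23 = 11.46
Σ_{i<j} σ_ij = 6.30
Var(T) = 11.46 + 2 × 6.30 = 24.06
α = (k/(k−1))·(1 − sum of item variances/Var(T)) = (7/6)·(1 − 11.46/24.06) = 0.611

α = 0.611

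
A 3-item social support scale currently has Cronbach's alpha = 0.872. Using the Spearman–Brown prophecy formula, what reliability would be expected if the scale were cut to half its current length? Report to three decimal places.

Length factor m = 1/2
α' = m·α / (1 − (1−m)·α)
   = 1/2 × 0.872 / (1 − (1 − 1/2) × 0.872)
   = 0.4360 / 0.5640 = 0.773

predicted reliability = 0.773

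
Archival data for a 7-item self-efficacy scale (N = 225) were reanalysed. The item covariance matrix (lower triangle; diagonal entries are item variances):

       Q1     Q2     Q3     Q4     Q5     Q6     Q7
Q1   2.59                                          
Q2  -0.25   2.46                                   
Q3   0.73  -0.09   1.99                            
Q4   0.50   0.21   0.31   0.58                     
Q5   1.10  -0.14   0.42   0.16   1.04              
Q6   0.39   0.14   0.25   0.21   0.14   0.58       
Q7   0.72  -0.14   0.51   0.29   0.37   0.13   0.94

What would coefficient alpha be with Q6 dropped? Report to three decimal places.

α = 0.594

Remaining items: Q1, Q2, Q3, Q4, Q5, Q7 (k = 6).
Σσ²ᵢ = 2.59 + 2.46 + 1.99 + 0.58 + 1.04 + 0.94 = 9.60
Var(T) = 9.60 + 2 × 4.70 = 19.00
α (item deleted) = (6/5)·(1 − 9.60/19.00) = 0.594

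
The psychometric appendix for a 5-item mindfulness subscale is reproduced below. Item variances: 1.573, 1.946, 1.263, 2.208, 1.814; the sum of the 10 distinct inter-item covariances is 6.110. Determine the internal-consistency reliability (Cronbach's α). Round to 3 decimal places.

Cronbach's α = 0.727

Σσ²ᵢ = 1.573 + 1.946 + 1.263 + 2.208 + 1.814 = 8.804
Sum of distinct covariances = 6.110
total variance = Σσ²ᵢ + 2·Σcov = 8.804 + 2 × 6.110 = 21.024
α = (5/4)·(1 − 8.804/21.024) = 0.727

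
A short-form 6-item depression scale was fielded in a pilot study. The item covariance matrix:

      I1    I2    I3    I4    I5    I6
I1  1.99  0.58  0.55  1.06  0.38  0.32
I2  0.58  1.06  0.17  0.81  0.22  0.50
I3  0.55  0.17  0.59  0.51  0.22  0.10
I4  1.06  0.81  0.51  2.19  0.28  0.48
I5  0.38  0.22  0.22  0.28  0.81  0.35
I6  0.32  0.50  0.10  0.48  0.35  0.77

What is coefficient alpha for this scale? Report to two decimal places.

α = 0.77

ΣVar(i) = 1.99 + 1.06 + 0.59 + 2.19 + 0.81 + 0.77 = 7.41
Sum of off-diagonal covariances = 6.53
Var(T) = 7.41 + 2 × 6.53 = 20.47
α = (k/(k−1))·(1 − ΣVar(i)/Var(T)) = (6/5)·(1 − 7.41/20.47) = 0.77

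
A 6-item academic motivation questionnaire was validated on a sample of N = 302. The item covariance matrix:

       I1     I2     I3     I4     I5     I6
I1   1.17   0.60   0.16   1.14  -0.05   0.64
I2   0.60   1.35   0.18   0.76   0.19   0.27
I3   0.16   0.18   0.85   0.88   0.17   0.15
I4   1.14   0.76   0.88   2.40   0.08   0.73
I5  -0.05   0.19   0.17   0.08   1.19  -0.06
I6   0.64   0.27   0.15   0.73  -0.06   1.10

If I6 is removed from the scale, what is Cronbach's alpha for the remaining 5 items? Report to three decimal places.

Remaining items: I1, I2, I3, I4, I5 (k = 5).
Σσ²ᵢ = 1.17 + 1.35 + 0.85 + 2.40 + 1.19 = 6.96
σ²_total = 6.96 + 2 × 4.11 = 15.18
α (item deleted) = (5/4)·(1 − 6.96/15.18) = 0.677

α = 0.677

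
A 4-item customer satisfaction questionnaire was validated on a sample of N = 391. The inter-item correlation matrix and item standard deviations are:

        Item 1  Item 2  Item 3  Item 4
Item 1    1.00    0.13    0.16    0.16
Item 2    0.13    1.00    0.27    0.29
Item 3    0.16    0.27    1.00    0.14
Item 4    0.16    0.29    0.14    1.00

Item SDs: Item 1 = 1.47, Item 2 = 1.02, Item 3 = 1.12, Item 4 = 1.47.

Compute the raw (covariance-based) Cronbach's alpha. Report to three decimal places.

Σσ²ᵢ = 1.47² + 1.02² + 1.12² + 1.47² = 6.6166
Covariances σ_ij = r_ij · s_i · s_j:
  σ(Item 1,Item 2) = 0.13 × 1.47 × 1.02 = 0.1949
  σ(Item 1,Item 3) = 0.16 × 1.47 × 1.12 = 0.2634
  σ(Item 1,Item 4) = 0.16 × 1.47 × 1.47 = 0.3457
  σ(Item 2,Item 3) = 0.27 × 1.02 × 1.12 = 0.3084
  σ(Item 2,Item 4) = 0.29 × 1.02 × 1.47 = 0.4348
  σ(Item 3,Item 4) = 0.14 × 1.12 × 1.47 = 0.2305
σ²_T = Σσ²ᵢ + 2·Σσ_ij = 6.6166 + 2 × 1.7777 = 10.1720
α = (4/3)·(1 − 6.6166/10.1720) = 0.466

α = 0.466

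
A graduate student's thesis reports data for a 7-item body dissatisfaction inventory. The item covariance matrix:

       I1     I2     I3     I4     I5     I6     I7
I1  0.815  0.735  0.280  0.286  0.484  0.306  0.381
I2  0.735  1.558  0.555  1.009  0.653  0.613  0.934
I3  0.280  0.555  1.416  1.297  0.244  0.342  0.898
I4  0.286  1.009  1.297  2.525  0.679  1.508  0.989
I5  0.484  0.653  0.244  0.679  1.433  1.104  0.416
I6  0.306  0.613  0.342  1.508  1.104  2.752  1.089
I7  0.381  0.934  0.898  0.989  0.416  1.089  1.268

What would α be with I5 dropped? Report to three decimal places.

α = 0.822

Remaining items: I1, I2, I3, I4, I6, I7 (k = 6).
Σσᵢ² = 0.815 + 1.558 + 1.416 + 2.525 + 2.752 + 1.268 = 10.334
Var(T) = 10.334 + 2 × 11.222 = 32.778
α (item deleted) = (6/5)·(1 − 10.334/32.778) = 0.822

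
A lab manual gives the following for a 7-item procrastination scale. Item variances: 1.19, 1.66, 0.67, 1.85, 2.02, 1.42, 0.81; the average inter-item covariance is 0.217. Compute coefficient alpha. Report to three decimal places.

α = 0.568

Σσᵢ² = 1.19 + 1.66 + 0.67 + 1.85 + 2.02 + 1.42 + 0.81 = 9.62
Sum of the 21 distinct covariances = 21 × 0.217 = 4.557
Var(T) = Σσᵢ² + 2·Σcov = 9.62 + 2 × 4.557 = 18.734
α = (7/6)·(1 − 9.62/18.734) = 0.568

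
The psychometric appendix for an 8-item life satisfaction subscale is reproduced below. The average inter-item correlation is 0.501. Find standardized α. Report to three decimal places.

standardized α = 0.889

Standardized α = k·r̄ / (1 + (k−1)·r̄) = 8 × 0.501 / (1 + 7 × 0.501)
  = 4.0080 / 4.5070 = 0.889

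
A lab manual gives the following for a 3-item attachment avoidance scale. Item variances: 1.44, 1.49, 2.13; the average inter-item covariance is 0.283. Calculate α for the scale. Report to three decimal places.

α = 0.377

ΣVar(i) = 1.44 + 1.49 + 2.13 = 5.06
Sum of the 3 distinct covariances = 3 × 0.283 = 0.849
total variance = ΣVar(i) + 2·Σcov = 5.06 + 2 × 0.849 = 6.758
α = (3/2)·(1 − 5.06/6.758) = 0.377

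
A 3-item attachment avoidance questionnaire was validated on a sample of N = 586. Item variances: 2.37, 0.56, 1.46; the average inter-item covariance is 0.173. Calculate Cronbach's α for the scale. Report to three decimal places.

ΣVar(i) = 2.37 + 0.56 + 1.46 = 4.39
Sum of the 3 distinct covariances = 3 × 0.173 = 0.519
σ²_total = ΣVar(i) + 2·Σcov = 4.39 + 2 × 0.519 = 5.428
α = (3/2)·(1 − 4.39/5.428) = 0.287

α = 0.287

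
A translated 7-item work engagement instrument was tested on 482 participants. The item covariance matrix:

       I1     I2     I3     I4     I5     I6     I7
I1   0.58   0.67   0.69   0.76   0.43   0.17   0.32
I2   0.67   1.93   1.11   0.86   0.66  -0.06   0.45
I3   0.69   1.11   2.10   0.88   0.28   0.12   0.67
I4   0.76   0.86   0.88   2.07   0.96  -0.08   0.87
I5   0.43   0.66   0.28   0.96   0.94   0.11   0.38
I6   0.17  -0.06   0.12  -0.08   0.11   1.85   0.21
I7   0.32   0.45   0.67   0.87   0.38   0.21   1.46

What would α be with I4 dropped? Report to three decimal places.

Remaining items: I1, I2, I3, I5, I6, I7 (k = 6).
Σσᵢ² = 0.58 + 1.93 + 2.10 + 0.94 + 1.85 + 1.46 = 8.86
σ²_T = 8.86 + 2 × 6.21 = 21.28
α (item deleted) = (6/5)·(1 − 8.86/21.28) = 0.700

α = 0.700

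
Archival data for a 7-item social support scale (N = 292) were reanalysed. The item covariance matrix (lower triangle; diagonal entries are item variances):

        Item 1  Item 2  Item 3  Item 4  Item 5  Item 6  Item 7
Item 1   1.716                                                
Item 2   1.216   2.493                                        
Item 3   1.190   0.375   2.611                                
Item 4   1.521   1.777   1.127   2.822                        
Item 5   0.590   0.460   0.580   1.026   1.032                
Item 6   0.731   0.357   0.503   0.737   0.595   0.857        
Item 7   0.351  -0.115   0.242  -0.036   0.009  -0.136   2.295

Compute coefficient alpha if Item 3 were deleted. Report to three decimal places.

Remaining items: Item 1, Item 2, Item 4, Item 5, Item 6, Item 7 (k = 6).
Σσᵢ² = 1.716 + 2.493 + 2.822 + 1.032 + 0.857 + 2.295 = 11.215
σ²_total = 11.215 + 2 × 9.083 = 29.381
α (item deleted) = (6/5)·(1 − 11.215/29.381) = 0.742

coefficient alpha = 0.742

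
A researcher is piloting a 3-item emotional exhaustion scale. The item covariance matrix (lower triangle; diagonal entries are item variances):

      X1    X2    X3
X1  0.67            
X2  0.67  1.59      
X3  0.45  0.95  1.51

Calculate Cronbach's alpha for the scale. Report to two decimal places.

sum of item variances = 0.67 + 1.59 + 1.51 = 3.77
Σ_{i<j} σ_ij = 2.07
σ²_total = 3.77 + 2 × 2.07 = 7.91
α = (k/(k−1))·(1 − sum of item variances/σ²_total) = (3/2)·(1 − 3.77/7.91) = 0.79

α = 0.79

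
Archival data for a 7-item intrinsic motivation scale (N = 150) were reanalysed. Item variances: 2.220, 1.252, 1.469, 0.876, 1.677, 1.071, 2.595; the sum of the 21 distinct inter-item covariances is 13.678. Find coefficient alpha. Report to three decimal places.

α = 0.829

ΣVar(i) = 2.220 + 1.252 + 1.469 + 0.876 + 1.677 + 1.071 + 2.595 = 11.160
Sum of distinct covariances = 13.678
Var(T) = ΣVar(i) + 2·Σcov = 11.160 + 2 × 13.678 = 38.516
α = (7/6)·(1 − 11.160/38.516) = 0.829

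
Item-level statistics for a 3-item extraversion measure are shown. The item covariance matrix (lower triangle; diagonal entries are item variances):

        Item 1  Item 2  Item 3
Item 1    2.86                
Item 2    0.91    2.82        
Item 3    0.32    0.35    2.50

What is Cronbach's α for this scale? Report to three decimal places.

Cronbach's α = 0.418

ΣVar(i) = 2.86 + 2.82 + 2.50 = 8.18
Σ_{i<j} σ_ij = 1.58
total variance = 8.18 + 2 × 1.58 = 11.34
α = (k/(k−1))·(1 − ΣVar(i)/total variance) = (3/2)·(1 − 8.18/11.34) = 0.418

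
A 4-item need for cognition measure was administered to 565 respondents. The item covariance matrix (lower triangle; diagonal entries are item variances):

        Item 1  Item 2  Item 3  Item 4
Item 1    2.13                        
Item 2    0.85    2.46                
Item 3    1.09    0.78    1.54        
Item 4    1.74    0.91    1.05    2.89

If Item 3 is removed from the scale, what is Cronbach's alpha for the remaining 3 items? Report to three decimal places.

Cronbach's alpha = 0.725

Remaining items: Item 1, Item 2, Item 4 (k = 3).
Σσ²ᵢ = 2.13 + 2.46 + 2.89 = 7.48
σ²_total = 7.48 + 2 × 3.50 = 14.48
α (item deleted) = (3/2)·(1 − 7.48/14.48) = 0.725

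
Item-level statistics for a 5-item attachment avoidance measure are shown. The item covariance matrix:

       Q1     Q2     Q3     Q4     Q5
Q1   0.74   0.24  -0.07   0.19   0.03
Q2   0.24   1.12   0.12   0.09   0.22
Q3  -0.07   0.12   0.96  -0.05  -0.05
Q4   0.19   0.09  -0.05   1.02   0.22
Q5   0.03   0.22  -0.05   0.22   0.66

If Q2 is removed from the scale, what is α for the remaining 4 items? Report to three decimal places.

α = 0.184

Remaining items: Q1, Q3, Q4, Q5 (k = 4).
ΣVar(i) = 0.74 + 0.96 + 1.02 + 0.66 = 3.38
σ²_T = 3.38 + 2 × 0.27 = 3.92
α (item deleted) = (4/3)·(1 − 3.38/3.92) = 0.184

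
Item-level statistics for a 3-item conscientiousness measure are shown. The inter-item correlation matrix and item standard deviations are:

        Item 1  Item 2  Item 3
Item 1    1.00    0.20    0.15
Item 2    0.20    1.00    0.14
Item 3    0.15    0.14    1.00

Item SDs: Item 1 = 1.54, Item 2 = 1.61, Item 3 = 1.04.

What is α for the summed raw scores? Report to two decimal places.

Σσ²ᵢ = 1.54² + 1.61² + 1.04² = 6.0453
Covariances σ_ij = r_ij · s_i · s_j:
  σ(Item 1,Item 2) = 0.20 × 1.54 × 1.61 = 0.4959
  σ(Item 1,Item 3) = 0.15 × 1.54 × 1.04 = 0.2402
  σ(Item 2,Item 3) = 0.14 × 1.61 × 1.04 = 0.2344
σ²_T = Σσ²ᵢ + 2·Σσ_ij = 6.0453 + 2 × 0.9705 = 7.9863
α = (3/2)·(1 − 6.0453/7.9863) = 0.36

α = 0.36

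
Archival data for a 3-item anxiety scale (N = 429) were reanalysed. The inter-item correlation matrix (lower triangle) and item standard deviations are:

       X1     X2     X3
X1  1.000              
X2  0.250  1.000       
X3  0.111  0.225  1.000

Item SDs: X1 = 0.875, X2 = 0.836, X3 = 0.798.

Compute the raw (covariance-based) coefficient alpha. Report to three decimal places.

α = 0.421

Σσ²ᵢ = 0.875² + 0.836² + 0.798² = 2.1013
Covariances σ_ij = r_ij · s_i · s_j:
  σ(X1,X2) = 0.250 × 0.875 × 0.836 = 0.1829
  σ(X1,X3) = 0.111 × 0.875 × 0.798 = 0.0775
  σ(X2,X3) = 0.225 × 0.836 × 0.798 = 0.1501
σ²_T = Σσ²ᵢ + 2·Σσ_ij = 2.1013 + 2 × 0.4105 = 2.9223
α = (3/2)·(1 − 2.1013/2.9223) = 0.421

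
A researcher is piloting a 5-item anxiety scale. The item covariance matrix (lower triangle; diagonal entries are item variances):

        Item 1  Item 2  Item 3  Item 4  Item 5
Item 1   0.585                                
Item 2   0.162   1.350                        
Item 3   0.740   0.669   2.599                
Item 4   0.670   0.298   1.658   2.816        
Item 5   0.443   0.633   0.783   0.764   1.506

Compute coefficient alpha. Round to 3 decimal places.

sum of item variances = 0.585 + 1.350 + 2.599 + 2.816 + 1.506 = 8.856
Sum of off-diagonal covariances = 6.820
σ²_total = 8.856 + 2 × 6.820 = 22.496
α = (k/(k−1))·(1 − sum of item variances/σ²_total) = (5/4)·(1 − 8.856/22.496) = 0.758

α = 0.758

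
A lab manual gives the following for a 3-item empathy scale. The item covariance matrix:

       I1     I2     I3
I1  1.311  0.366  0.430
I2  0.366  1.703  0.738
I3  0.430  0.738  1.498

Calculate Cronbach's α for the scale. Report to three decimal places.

α = 0.607

sum of item variances = 1.311 + 1.703 + 1.498 = 4.512
Sum of off-diagonal covariances = 1.534
total variance = 4.512 + 2 × 1.534 = 7.580
α = (k/(k−1))·(1 − sum of item variances/total variance) = (3/2)·(1 − 4.512/7.580) = 0.607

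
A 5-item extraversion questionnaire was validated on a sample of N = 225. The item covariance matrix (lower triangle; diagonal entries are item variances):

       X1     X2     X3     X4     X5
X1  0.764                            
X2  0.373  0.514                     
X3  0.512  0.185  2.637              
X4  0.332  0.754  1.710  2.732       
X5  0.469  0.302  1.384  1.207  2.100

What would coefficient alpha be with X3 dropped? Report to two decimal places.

coefficient alpha = 0.71

Remaining items: X1, X2, X4, X5 (k = 4).
ΣVar(i) = 0.764 + 0.514 + 2.732 + 2.100 = 6.110
σ²_total = 6.110 + 2 × 3.437 = 12.984
α (item deleted) = (4/3)·(1 − 6.110/12.984) = 0.71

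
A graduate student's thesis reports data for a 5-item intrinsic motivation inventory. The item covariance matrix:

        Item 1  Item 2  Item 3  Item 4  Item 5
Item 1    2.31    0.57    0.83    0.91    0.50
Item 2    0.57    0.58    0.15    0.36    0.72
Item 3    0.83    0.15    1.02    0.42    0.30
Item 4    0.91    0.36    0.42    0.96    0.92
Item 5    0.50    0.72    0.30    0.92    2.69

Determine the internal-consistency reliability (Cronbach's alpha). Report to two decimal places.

Σσᵢ² = 2.31 + 0.58 + 1.02 + 0.96 + 2.69 = 7.56
Σ_{i<j} σ_ij = 5.68
σ²_total = 7.56 + 2 × 5.68 = 18.92
α = (k/(k−1))·(1 − Σσᵢ²/σ²_total) = (5/4)·(1 − 7.56/18.92) = 0.75

α = 0.75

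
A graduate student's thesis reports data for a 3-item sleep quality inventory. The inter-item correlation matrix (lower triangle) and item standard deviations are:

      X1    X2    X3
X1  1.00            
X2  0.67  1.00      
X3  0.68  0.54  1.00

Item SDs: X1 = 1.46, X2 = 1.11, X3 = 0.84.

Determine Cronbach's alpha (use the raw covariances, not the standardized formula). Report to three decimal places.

Σσ²ᵢ = 1.46² + 1.11² + 0.84² = 4.0693
Covariances σ_ij = r_ij · s_i · s_j:
  σ(X1,X2) = 0.67 × 1.46 × 1.11 = 1.0858
  σ(X1,X3) = 0.68 × 1.46 × 0.84 = 0.8340
  σ(X2,X3) = 0.54 × 1.11 × 0.84 = 0.5035
σ²_T = Σσ²ᵢ + 2·Σσ_ij = 4.0693 + 2 × 2.4233 = 8.9159
α = (3/2)·(1 − 4.0693/8.9159) = 0.815

Cronbach's alpha = 0.815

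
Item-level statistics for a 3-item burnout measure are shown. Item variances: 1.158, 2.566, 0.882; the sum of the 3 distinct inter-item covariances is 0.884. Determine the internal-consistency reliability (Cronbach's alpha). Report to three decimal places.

Σσᵢ² = 1.158 + 2.566 + 0.882 = 4.606
Sum of distinct covariances = 0.884
σ²_T = Σσᵢ² + 2·Σcov = 4.606 + 2 × 0.884 = 6.374
α = (3/2)·(1 − 4.606/6.374) = 0.416

α = 0.416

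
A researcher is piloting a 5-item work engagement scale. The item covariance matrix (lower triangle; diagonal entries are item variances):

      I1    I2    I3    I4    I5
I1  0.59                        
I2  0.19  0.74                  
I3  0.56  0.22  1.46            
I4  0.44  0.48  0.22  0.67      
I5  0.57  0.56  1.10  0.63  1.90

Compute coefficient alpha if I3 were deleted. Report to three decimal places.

Remaining items: I1, I2, I4, I5 (k = 4).
ΣVar(i) = 0.59 + 0.74 + 0.67 + 1.90 = 3.90
Var(T) = 3.90 + 2 × 2.87 = 9.64
α (item deleted) = (4/3)·(1 − 3.90/9.64) = 0.794

coefficient alpha = 0.794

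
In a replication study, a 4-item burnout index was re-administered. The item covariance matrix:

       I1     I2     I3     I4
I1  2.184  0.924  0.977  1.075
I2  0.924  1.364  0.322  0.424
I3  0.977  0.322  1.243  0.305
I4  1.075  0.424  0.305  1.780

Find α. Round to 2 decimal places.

Σσᵢ² = 2.184 + 1.364 + 1.243 + 1.780 = 6.571
Sum of the distinct covariances = 4.027
σ²_total = 6.571 + 2 × 4.027 = 14.625
α = (k/(k−1))·(1 − Σσᵢ²/σ²_total) = (4/3)·(1 − 6.571/14.625) = 0.73

α = 0.73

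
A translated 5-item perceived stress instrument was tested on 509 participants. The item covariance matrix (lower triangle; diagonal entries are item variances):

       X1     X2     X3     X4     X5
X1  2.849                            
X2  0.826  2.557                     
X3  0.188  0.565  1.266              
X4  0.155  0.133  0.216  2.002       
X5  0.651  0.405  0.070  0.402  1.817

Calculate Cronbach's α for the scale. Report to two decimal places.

Σσᵢ² = 2.849 + 2.557 + 1.266 + 2.002 + 1.817 = 10.491
Sum of the distinct covariances = 3.611
σ²_T = 10.491 + 2 × 3.611 = 17.713
α = (k/(k−1))·(1 − Σσᵢ²/σ²_T) = (5/4)·(1 − 10.491/17.713) = 0.51

α = 0.51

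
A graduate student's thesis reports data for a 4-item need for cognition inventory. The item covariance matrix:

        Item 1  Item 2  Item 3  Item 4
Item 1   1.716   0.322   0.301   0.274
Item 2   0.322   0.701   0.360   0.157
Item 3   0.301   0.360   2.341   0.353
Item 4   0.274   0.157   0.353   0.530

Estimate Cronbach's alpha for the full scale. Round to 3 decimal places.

Cronbach's alpha = 0.534

Σσᵢ² = 1.716 + 0.701 + 2.341 + 0.530 = 5.288
Sum of off-diagonal covariances = 1.767
σ²_total = 5.288 + 2 × 1.767 = 8.822
α = (k/(k−1))·(1 − Σσᵢ²/σ²_total) = (4/3)·(1 − 5.288/8.822) = 0.534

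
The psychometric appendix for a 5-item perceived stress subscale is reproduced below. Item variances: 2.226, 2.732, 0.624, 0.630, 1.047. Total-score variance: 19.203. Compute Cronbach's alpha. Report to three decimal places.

α = 0.777

ΣVar(i) = 2.226 + 2.732 + 0.624 + 0.630 + 1.047 = 7.259
α = (k/(k−1))·(1 − ΣVar(i)/total variance) = (5/4)·(1 − 7.259/19.203) = 0.777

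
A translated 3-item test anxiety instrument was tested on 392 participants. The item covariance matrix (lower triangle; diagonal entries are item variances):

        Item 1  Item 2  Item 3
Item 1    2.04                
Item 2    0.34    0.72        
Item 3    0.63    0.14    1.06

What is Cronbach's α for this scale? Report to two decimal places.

Σσᵢ² = 2.04 + 0.72 + 1.06 = 3.82
Σ_{i<j} σ_ij = 1.11
Var(T) = 3.82 + 2 × 1.11 = 6.04
α = (k/(k−1))·(1 − Σσᵢ²/Var(T)) = (3/2)·(1 − 3.82/6.04) = 0.55

α = 0.55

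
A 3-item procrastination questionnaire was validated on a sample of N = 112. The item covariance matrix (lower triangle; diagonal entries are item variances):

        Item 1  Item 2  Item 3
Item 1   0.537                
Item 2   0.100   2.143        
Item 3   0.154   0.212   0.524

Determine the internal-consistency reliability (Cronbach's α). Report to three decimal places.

sum of item variances = 0.537 + 2.143 + 0.524 = 3.204
Σ_{i<j} σ_ij = 0.466
total variance = 3.204 + 2 × 0.466 = 4.136
α = (k/(k−1))·(1 − sum of item variances/total variance) = (3/2)·(1 − 3.204/4.136) = 0.338

α = 0.338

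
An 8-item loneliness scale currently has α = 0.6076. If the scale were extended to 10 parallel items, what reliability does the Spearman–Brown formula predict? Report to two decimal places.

Length factor m = 10/8 = 1.2500
α' = m·α / (1 + (m−1)·α)
   = 10/8 × 0.6076 / (1 + (10/8 − 1) × 0.6076)
   = 0.7595 / 1.1519 = 0.66

predicted reliability = 0.66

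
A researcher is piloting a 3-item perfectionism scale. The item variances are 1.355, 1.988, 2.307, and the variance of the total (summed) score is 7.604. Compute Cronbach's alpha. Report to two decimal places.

Σσ²ᵢ = 1.355 + 1.988 + 2.307 = 5.650
α = (k/(k−1))·(1 − Σσ²ᵢ/total variance) = (3/2)·(1 − 5.650/7.604) = 0.39

Cronbach's alpha = 0.39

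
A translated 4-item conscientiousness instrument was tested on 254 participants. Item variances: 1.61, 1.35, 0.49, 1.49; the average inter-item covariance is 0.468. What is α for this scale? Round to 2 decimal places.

sum of item variances = 1.61 + 1.35 + 0.49 + 1.49 = 4.94
Sum of the 6 distinct covariances = 6 × 0.468 = 2.808
σ²_T = sum of item variances + 2·Σcov = 4.94 + 2 × 2.808 = 10.556
α = (4/3)·(1 − 4.94/10.556) = 0.71

α = 0.71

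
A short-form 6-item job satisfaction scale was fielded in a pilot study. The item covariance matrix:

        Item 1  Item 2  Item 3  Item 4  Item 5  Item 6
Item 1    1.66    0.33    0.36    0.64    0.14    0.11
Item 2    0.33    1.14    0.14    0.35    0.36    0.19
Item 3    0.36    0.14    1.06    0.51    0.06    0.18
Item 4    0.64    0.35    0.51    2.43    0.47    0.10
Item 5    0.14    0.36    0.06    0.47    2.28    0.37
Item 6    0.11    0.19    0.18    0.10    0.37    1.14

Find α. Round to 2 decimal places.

Σσ²ᵢ = 1.66 + 1.14 + 1.06 + 2.43 + 2.28 + 1.14 = 9.71
Sum of off-diagonal covariances = 4.31
total variance = 9.71 + 2 × 4.31 = 18.33
α = (k/(k−1))·(1 − Σσ²ᵢ/total variance) = (6/5)·(1 − 9.71/18.33) = 0.56

α = 0.56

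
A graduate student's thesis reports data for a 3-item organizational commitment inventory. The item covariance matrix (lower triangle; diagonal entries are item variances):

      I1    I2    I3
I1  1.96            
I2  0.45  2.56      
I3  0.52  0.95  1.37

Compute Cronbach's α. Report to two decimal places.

sum of item variances = 1.96 + 2.56 + 1.37 = 5.89
Sum of off-diagonal covariances = 1.92
σ²_T = 5.89 + 2 × 1.92 = 9.73
α = (k/(k−1))·(1 − sum of item variances/σ²_T) = (3/2)·(1 − 5.89/9.73) = 0.59

α = 0.59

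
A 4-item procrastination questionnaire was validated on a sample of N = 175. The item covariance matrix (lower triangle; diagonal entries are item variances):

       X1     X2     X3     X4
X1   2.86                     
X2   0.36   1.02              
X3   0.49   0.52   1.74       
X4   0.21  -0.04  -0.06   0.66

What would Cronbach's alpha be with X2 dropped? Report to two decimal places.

Remaining items: X1, X3, X4 (k = 3).
Σσᵢ² = 2.86 + 1.74 + 0.66 = 5.26
σ²_T = 5.26 + 2 × 0.64 = 6.54
α (item deleted) = (3/2)·(1 − 5.26/6.54) = 0.29

Cronbach's alpha = 0.29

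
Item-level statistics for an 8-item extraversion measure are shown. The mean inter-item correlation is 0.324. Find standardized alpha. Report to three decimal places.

Standardized α = k·r̄ / (1 + (k−1)·r̄) = 8 × 0.324 / (1 + 7 × 0.324)
  = 2.5920 / 3.2680 = 0.793

α = 0.793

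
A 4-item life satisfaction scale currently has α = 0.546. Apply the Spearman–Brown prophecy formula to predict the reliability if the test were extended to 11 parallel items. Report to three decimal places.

Length factor m = 11/4 = 2.7500
α' = m·α / (1 + (m−1)·α)
   = 11/4 × 0.546 / (1 + (11/4 − 1) × 0.546)
   = 1.5015 / 1.9555 = 0.768

predicted reliability = 0.768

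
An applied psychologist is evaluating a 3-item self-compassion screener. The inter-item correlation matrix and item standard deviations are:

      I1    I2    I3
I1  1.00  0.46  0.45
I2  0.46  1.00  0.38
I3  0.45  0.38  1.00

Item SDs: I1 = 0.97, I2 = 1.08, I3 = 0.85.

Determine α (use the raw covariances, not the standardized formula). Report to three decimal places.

Σσ²ᵢ = 0.97² + 1.08² + 0.85² = 2.8298
Covariances σ_ij = r_ij · s_i · s_j:
  σ(I1,I2) = 0.46 × 0.97 × 1.08 = 0.4819
  σ(I1,I3) = 0.45 × 0.97 × 0.85 = 0.3710
  σ(I2,I3) = 0.38 × 1.08 × 0.85 = 0.3488
σ²_T = Σσ²ᵢ + 2·Σσ_ij = 2.8298 + 2 × 1.2017 = 5.2332
α = (3/2)·(1 − 2.8298/5.2332) = 0.689

α = 0.689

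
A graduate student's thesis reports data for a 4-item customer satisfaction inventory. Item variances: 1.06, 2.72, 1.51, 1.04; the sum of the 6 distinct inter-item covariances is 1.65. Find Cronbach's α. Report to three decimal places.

ΣVar(i) = 1.06 + 2.72 + 1.51 + 1.04 = 6.33
Sum of distinct covariances = 1.65
σ²_total = ΣVar(i) + 2·Σcov = 6.33 + 2 × 1.65 = 9.63
α = (4/3)·(1 − 6.33/9.63) = 0.457

α = 0.457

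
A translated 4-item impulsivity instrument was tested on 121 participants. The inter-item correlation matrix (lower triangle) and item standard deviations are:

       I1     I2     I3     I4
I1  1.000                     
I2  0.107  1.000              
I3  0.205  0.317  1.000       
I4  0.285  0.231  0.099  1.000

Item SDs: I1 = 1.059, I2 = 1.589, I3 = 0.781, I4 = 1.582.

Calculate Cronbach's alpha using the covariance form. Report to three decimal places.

Cronbach's alpha = 0.484

Σσ²ᵢ = 1.059² + 1.589² + 0.781² + 1.582² = 6.7591
Covariances σ_ij = r_ij · s_i · s_j:
  σ(I1,I2) = 0.107 × 1.059 × 1.589 = 0.1801
  σ(I1,I3) = 0.205 × 1.059 × 0.781 = 0.1696
  σ(I1,I4) = 0.285 × 1.059 × 1.582 = 0.4775
  σ(I2,I3) = 0.317 × 1.589 × 0.781 = 0.3934
  σ(I2,I4) = 0.231 × 1.589 × 1.582 = 0.5807
  σ(I3,I4) = 0.099 × 0.781 × 1.582 = 0.1223
σ²_T = Σσ²ᵢ + 2·Σσ_ij = 6.7591 + 2 × 1.9236 = 10.6063
α = (4/3)·(1 − 6.7591/10.6063) = 0.484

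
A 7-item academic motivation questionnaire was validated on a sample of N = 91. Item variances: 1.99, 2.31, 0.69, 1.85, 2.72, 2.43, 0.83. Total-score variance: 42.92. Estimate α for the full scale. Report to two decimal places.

ΣVar(i) = 1.99 + 2.31 + 0.69 + 1.85 + 2.72 + 2.43 + 0.83 = 12.82
α = (k/(k−1))·(1 − ΣVar(i)/σ²_total) = (7/6)·(1 − 12.82/42.92) = 0.82

α = 0.82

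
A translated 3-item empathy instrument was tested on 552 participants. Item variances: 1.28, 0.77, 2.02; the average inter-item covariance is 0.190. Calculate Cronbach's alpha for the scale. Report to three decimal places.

Σσᵢ² = 1.28 + 0.77 + 2.02 = 4.07
Sum of the 3 distinct covariances = 3 × 0.190 = 0.570
total variance = Σσᵢ² + 2·Σcov = 4.07 + 2 × 0.570 = 5.210
α = (3/2)·(1 − 4.07/5.210) = 0.328

Cronbach's alpha = 0.328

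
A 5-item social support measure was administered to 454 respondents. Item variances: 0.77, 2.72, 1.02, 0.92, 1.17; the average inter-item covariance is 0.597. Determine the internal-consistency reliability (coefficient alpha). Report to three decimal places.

α = 0.805

Σσᵢ² = 0.77 + 2.72 + 1.02 + 0.92 + 1.17 = 6.60
Sum of the 10 distinct covariances = 10 × 0.597 = 5.970
σ²_total = Σσᵢ² + 2·Σcov = 6.60 + 2 × 5.970 = 18.540
α = (5/4)·(1 − 6.60/18.540) = 0.805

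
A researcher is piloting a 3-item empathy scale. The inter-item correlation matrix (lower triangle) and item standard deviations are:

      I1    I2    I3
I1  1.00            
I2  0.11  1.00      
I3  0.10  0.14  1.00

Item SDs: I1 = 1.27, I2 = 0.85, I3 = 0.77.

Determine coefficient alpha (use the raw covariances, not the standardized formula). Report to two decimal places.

Σσ²ᵢ = 1.27² + 0.85² + 0.77² = 2.9283
Covariances σ_ij = r_ij · s_i · s_j:
  σ(I1,I2) = 0.11 × 1.27 × 0.85 = 0.1187
  σ(I1,I3) = 0.10 × 1.27 × 0.77 = 0.0978
  σ(I2,I3) = 0.14 × 0.85 × 0.77 = 0.0916
σ²_T = Σσ²ᵢ + 2·Σσ_ij = 2.9283 + 2 × 0.3081 = 3.5445
α = (3/2)·(1 − 2.9283/3.5445) = 0.26

coefficient alpha = 0.26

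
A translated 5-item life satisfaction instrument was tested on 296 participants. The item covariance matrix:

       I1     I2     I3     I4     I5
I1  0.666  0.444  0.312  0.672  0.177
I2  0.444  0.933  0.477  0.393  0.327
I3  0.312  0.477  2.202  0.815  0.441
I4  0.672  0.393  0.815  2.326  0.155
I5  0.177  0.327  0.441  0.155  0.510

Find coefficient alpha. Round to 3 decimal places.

Σσ²ᵢ = 0.666 + 0.933 + 2.202 + 2.326 + 0.510 = 6.637
Σ_{i<j} σ_ij = 4.213
Var(T) = 6.637 + 2 × 4.213 = 15.063
α = (k/(k−1))·(1 − Σσ²ᵢ/Var(T)) = (5/4)·(1 − 6.637/15.063) = 0.699

coefficient alpha = 0.699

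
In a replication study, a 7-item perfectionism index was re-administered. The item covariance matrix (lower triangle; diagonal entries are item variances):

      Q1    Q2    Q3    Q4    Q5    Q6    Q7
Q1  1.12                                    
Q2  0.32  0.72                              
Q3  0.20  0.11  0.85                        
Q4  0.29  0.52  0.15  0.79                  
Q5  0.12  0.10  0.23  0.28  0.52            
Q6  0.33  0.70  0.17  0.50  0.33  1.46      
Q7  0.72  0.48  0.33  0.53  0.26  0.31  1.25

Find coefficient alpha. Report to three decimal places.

α = 0.788

ΣVar(i) = 1.12 + 0.72 + 0.85 + 0.79 + 0.52 + 1.46 + 1.25 = 6.71
Sum of the distinct covariances = 6.98
Var(T) = 6.71 + 2 × 6.98 = 20.67
α = (k/(k−1))·(1 − ΣVar(i)/Var(T)) = (7/6)·(1 − 6.71/20.67) = 0.788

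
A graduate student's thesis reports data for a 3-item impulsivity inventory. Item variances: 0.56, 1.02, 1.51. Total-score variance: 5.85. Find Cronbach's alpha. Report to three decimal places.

Σσ²ᵢ = 0.56 + 1.02 + 1.51 = 3.09
α = (k/(k−1))·(1 − Σσ²ᵢ/total variance) = (3/2)·(1 − 3.09/5.85) = 0.708

Cronbach's alpha = 0.708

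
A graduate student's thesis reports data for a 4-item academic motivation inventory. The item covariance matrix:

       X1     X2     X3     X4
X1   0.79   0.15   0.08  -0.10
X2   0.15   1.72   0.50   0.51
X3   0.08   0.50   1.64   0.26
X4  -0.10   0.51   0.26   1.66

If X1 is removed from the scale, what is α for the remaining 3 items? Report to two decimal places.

α = 0.50

Remaining items: X2, X3, X4 (k = 3).
Σσ²ᵢ = 1.72 + 1.64 + 1.66 = 5.02
σ²_T = 5.02 + 2 × 1.27 = 7.56
α (item deleted) = (3/2)·(1 − 5.02/7.56) = 0.50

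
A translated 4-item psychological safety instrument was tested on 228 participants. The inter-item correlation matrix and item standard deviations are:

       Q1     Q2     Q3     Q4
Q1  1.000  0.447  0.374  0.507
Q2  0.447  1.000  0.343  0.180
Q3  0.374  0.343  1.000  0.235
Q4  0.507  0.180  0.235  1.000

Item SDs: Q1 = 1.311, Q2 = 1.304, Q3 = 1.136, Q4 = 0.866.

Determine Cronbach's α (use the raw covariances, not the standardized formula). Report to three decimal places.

Σσ²ᵢ = 1.311² + 1.304² + 1.136² + 0.866² = 5.4596
Covariances σ_ij = r_ij · s_i · s_j:
  σ(Q1,Q2) = 0.447 × 1.311 × 1.304 = 0.7642
  σ(Q1,Q3) = 0.374 × 1.311 × 1.136 = 0.5570
  σ(Q1,Q4) = 0.507 × 1.311 × 0.866 = 0.5756
  σ(Q2,Q3) = 0.343 × 1.304 × 1.136 = 0.5081
  σ(Q2,Q4) = 0.180 × 1.304 × 0.866 = 0.2033
  σ(Q3,Q4) = 0.235 × 1.136 × 0.866 = 0.2312
σ²_T = Σσ²ᵢ + 2·Σσ_ij = 5.4596 + 2 × 2.8394 = 11.1384
α = (4/3)·(1 − 5.4596/11.1384) = 0.680

Cronbach's α = 0.680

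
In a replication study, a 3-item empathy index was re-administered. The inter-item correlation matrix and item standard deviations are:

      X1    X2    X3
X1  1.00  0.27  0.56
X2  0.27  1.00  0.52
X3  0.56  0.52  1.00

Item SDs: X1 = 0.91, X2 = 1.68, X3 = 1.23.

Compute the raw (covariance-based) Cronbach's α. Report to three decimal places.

α = 0.675

Σσ²ᵢ = 0.91² + 1.68² + 1.23² = 5.1634
Covariances σ_ij = r_ij · s_i · s_j:
  σ(X1,X2) = 0.27 × 0.91 × 1.68 = 0.4128
  σ(X1,X3) = 0.56 × 0.91 × 1.23 = 0.6268
  σ(X2,X3) = 0.52 × 1.68 × 1.23 = 1.0745
σ²_T = Σσ²ᵢ + 2·Σσ_ij = 5.1634 + 2 × 2.1141 = 9.3916
α = (3/2)·(1 − 5.1634/9.3916) = 0.675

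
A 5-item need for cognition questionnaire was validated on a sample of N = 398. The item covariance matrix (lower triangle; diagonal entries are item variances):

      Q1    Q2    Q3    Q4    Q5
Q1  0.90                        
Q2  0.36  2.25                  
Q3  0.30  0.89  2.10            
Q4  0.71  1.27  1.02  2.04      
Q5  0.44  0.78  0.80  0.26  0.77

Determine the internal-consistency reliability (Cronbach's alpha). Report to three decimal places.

ΣVar(i) = 0.90 + 2.25 + 2.10 + 2.04 + 0.77 = 8.06
Σ_{i<j} σ_ij = 6.83
total variance = 8.06 + 2 × 6.83 = 21.72
α = (k/(k−1))·(1 − ΣVar(i)/total variance) = (5/4)·(1 − 8.06/21.72) = 0.786

α = 0.786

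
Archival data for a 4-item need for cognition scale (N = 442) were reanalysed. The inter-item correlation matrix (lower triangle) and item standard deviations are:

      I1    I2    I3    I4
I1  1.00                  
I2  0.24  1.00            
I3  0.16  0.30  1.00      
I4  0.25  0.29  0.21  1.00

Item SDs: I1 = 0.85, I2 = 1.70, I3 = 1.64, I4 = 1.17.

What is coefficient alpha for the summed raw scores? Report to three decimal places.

Σσ²ᵢ = 0.85² + 1.70² + 1.64² + 1.17² = 7.6710
Covariances σ_ij = r_ij · s_i · s_j:
  σ(I1,I2) = 0.24 × 0.85 × 1.70 = 0.3468
  σ(I1,I3) = 0.16 × 0.85 × 1.64 = 0.2230
  σ(I1,I4) = 0.25 × 0.85 × 1.17 = 0.2486
  σ(I2,I3) = 0.30 × 1.70 × 1.64 = 0.8364
  σ(I2,I4) = 0.29 × 1.70 × 1.17 = 0.5768
  σ(I3,I4) = 0.21 × 1.64 × 1.17 = 0.4029
σ²_T = Σσ²ᵢ + 2·Σσ_ij = 7.6710 + 2 × 2.6345 = 12.9400
α = (4/3)·(1 − 7.6710/12.9400) = 0.543

α = 0.543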